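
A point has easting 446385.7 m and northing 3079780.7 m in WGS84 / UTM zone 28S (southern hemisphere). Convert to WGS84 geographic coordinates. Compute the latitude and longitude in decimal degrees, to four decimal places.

Zone 28S: λ₀ = -15°, k₀ = 0.9996, false easting 500000 m, false northing 10000000 m.
Meridian distance M = (N − FN)/k₀ = -6922988.5 m.
Inverse transverse Mercator on WGS84 gives φ = -62.40939956°, λ = -16.03759914°.

lat -62.4094°, lon -16.0376°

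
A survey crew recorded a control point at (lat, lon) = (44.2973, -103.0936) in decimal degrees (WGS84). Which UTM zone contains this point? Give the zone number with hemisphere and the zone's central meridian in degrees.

UTM zone = ⌊(λ + 180)/6⌋ + 1; -103.0936° ∈ [-108°, -102°) → zone 13.
Hemisphere: N (φ ≥ 0).
Central meridian λ₀ = 6×13 − 183 = -105°.

Zone 13N, central meridian -105°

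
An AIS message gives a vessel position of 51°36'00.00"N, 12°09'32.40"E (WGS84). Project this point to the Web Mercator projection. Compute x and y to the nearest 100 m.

Web Mercator is spherical with R = a = 6378137 m.
x = R·λ = 6378137 × 0.212214584 = 1353533.689 m.
y = R·ln tan(π/4 + φ/2) = 6378137 × 1.054872444 = 6728120.968 m.

x 1353500 m, y 6728100 m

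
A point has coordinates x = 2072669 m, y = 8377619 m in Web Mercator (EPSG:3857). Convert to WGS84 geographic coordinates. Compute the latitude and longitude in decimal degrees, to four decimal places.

R = 6378137 m. λ = x/R = 18.61910242°.
φ = 2·arctan(exp(y/R)) − 90° = 2·arctan(3.71913) − 90° = 59.90050203°.

lat 59.9005°, lon 18.6191°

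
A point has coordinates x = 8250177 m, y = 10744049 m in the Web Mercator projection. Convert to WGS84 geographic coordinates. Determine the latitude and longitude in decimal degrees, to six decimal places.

R = 6378137 m. λ = x/R = 74.11260096°.
φ = 2·arctan(exp(y/R)) − 90° = 2·arctan(5.38982) − 90° = 68.97829933°.

lat 68.978299°, lon 74.112601°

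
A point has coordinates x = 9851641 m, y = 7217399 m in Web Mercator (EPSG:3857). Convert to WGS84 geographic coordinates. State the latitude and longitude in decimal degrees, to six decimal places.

R = 6378137 m. λ = x/R = 88.49879684°.
φ = 2·arctan(exp(y/R)) − 90° = 2·arctan(3.10056) − 90° = 54.24870258°.

lat 54.248703°, lon 88.498797°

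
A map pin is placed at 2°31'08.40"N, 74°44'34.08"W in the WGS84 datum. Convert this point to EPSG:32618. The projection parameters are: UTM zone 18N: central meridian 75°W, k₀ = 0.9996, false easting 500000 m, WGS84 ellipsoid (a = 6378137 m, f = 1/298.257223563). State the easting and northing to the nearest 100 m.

Zone 18 central meridian λ₀ = 6×18 − 183 = -75°; Δλ = +0.2572°.
Transverse Mercator on WGS84 with k₀ = 0.9996 gives E = 528592.546 m, N = 278429.807 m.

E 528600 m, N 278400 m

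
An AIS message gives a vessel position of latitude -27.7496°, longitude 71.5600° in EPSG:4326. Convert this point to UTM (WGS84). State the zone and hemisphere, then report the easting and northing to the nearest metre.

Zone 42S: E 752333 m, N 6927909 m

Longitude 71.5600° lies in the 6° band [66°, 72°), giving zone 42; latitude is south of the equator, so 42S.
Zone 42 central meridian λ₀ = 6×42 − 183 = 69°; Δλ = +2.5600°.
Transverse Mercator on WGS84 with k₀ = 0.9996 gives E = 752332.989 m, N = 6927909.367 m.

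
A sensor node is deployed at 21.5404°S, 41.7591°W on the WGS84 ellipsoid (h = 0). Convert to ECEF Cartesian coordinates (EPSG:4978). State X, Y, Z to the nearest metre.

X 4427491 m, Y -3952950 m, Z -2327152 m

WGS84: a = 6378137 m, e² = 0.006694380; N(φ) = a/√(1−e²sin²φ) = 6381016.866 m.
X = (N+h)·cosφ·cosλ = 4427491.110 m; Y = (N+h)·cosφ·sinλ = -3952950.455 m; Z = (N(1−e²)+h)·sinφ = -2327152.355 m.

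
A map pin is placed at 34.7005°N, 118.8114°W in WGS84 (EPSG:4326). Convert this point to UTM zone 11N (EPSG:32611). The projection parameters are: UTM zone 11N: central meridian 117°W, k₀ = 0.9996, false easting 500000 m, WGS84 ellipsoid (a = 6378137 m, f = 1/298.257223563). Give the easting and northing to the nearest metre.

E 334097 m, N 3841324 m

Zone 11 central meridian λ₀ = 6×11 − 183 = -117°; Δλ = -1.8114°.
Transverse Mercator on WGS84 with k₀ = 0.9996 gives E = 334096.936 m, N = 3841323.725 m.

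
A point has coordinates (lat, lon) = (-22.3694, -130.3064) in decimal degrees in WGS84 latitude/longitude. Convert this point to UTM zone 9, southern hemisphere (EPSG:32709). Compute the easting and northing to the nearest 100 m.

E 365500 m, N 7525700 m

Zone 9 central meridian λ₀ = 6×9 − 183 = -129°; Δλ = -1.3064°.
Transverse Mercator on WGS84 with k₀ = 0.9996 gives E = 365495.981 m, N = 7525701.067 m.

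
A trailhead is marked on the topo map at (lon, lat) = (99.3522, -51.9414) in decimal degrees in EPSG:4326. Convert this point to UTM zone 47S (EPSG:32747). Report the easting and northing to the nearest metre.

Zone 47 central meridian λ₀ = 6×47 − 183 = 99°; Δλ = +0.3522°.
Transverse Mercator on WGS84 with k₀ = 0.9996 gives E = 524210.244 m, N = 4245420.824 m.

E 524210 m, N 4245421 m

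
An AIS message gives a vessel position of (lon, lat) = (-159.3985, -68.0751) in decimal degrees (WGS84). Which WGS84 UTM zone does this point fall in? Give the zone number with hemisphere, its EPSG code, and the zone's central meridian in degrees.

Zone 4S (EPSG:32704), central meridian -159°

UTM zone = ⌊(λ + 180)/6⌋ + 1; -159.3985° ∈ [-162°, -156°) → zone 4.
Hemisphere: S (φ < 0).
Central meridian λ₀ = 6×4 − 183 = -159°.
EPSG code: 32704.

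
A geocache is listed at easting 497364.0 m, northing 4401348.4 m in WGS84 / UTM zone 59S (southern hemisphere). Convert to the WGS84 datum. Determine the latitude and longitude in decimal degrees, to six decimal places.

lat -50.539800°, lon 170.962801°

Zone 59S: λ₀ = 171°, k₀ = 0.9996, false easting 500000 m, false northing 10000000 m.
Meridian distance M = (N − FN)/k₀ = -5600892.0 m.
Inverse transverse Mercator on WGS84 gives φ = -50.53980000°, λ = 170.96280065°.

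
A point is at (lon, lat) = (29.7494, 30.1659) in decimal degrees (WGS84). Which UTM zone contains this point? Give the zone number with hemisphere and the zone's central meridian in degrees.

Zone 35N, central meridian 27°

UTM zone = ⌊(λ + 180)/6⌋ + 1; 29.7494° ∈ [24°, 30°) → zone 35.
Hemisphere: N (φ ≥ 0).
Central meridian λ₀ = 6×35 − 183 = 27°.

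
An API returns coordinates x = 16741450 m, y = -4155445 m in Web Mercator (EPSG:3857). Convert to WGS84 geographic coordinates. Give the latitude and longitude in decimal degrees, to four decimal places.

R = 6378137 m. λ = x/R = 150.39100413°.
φ = 2·arctan(exp(y/R)) − 90° = 2·arctan(0.52126) − 90° = -34.93789852°.

lat -34.9379°, lon 150.3910°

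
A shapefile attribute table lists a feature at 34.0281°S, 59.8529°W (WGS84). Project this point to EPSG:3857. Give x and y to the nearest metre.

x -6662794 m, y -4032576 m

Web Mercator is spherical with R = a = 6378137 m.
x = R·λ = 6378137 × -1.044630172 = -6662794.351 m.
y = R·ln tan(π/4 + φ/2) = 6378137 × -0.632249792 = -4032575.794 m.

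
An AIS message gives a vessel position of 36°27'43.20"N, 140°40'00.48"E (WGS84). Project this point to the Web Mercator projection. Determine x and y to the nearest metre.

x 15658957 m, y 4364379 m

Web Mercator is spherical with R = a = 6378137 m.
x = R·λ = 6378137 × 2.455098808 = 15658956.548 m.
y = R·ln tan(π/4 + φ/2) = 6378137 × 0.684271833 = 4364379.495 m.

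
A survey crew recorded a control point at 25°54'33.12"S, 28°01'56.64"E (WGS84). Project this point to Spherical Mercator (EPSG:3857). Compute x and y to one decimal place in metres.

Web Mercator is spherical with R = a = 6378137 m.
x = R·λ = 6378137 × 0.489257677 = 3120552.494 m.
y = R·ln tan(π/4 + φ/2) = 6378137 × -0.468450162 = -2987839.314 m.

x 3120552.5 m, y -2987839.3 m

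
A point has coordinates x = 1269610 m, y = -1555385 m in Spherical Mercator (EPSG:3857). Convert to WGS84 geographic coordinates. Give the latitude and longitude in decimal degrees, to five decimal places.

lat -13.83580°, lon 11.40510°

R = 6378137 m. λ = x/R = 11.40510068°.
φ = 2·arctan(exp(y/R)) − 90° = 2·arctan(0.78360) − 90° = -13.83579989°.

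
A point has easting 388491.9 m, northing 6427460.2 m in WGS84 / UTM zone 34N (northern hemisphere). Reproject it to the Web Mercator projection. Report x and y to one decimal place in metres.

x 2127838.6 m, y 7962025.7 m

Unproject from UTM 34N (λ₀ = 21°) → φ = 57.97480030°, λ = 19.11469951°.
Web Mercator (R = 6378137 m): x = 2127838.616 m, y = 7962025.727 m.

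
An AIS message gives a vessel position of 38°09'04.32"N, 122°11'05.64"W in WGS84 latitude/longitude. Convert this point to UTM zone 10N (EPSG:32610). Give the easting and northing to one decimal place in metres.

Zone 10 central meridian λ₀ = 6×10 − 183 = -123°; Δλ = +0.8151°.
Transverse Mercator on WGS84 with k₀ = 0.9996 gives E = 571416.996 m, N = 4222905.011 m.

E 571417.0 m, N 4222905.0 m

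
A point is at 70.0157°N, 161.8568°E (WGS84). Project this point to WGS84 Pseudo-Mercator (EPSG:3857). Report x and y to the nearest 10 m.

Web Mercator is spherical with R = a = 6378137 m.
x = R·λ = 6378137 × 2.824934077 = 18017816.557 m.
y = R·ln tan(π/4 + φ/2) = 6378137 × 1.736216636 = 11073827.564 m.

x 18017820 m, y 11073830 m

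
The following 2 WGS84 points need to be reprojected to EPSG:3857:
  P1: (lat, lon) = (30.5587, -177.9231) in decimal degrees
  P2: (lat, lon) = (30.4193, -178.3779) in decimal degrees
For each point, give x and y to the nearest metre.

Web Mercator: x = R·λ, y = R·ln tan(π/4+φ/2), R = 6378137 m.
P1 (30.5587°, -177.9231°) → (-19806308.892, 3575569.582) m.
P2 (30.4193°, -178.3779°) → (-19856936.997, 3557561.616) m.

P1: x -19806309 m, y 3575570 m; P2: x -19856937 m, y 3557562 m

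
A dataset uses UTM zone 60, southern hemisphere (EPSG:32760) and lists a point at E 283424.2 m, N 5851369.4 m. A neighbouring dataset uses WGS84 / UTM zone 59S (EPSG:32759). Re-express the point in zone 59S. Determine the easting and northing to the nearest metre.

E 814123 m, N 5848260 m

UTM 60S → geographic: φ = -37.45919996°, λ = 174.55130002°.
UTM 59S (λ₀ = 171°) forward: E = 814123.166 m, N = 5848260.009 m.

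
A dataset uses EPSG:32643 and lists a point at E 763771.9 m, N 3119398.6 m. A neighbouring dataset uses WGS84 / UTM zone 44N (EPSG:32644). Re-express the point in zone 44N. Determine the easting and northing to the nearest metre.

E 174632 m, N 3120923 m

UTM 43N → geographic: φ = 28.17399996°, λ = 77.68650010°.
UTM 44N (λ₀ = 81°) forward: E = 174631.939 m, N = 3120922.800 m.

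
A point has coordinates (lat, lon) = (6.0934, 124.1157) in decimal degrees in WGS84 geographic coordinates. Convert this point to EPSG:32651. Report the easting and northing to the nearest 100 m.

E 623500 m, N 673700 m

Zone 51 central meridian λ₀ = 6×51 − 183 = 123°; Δλ = +1.1157°.
Transverse Mercator on WGS84 with k₀ = 0.9996 gives E = 623460.388 m, N = 673656.833 m.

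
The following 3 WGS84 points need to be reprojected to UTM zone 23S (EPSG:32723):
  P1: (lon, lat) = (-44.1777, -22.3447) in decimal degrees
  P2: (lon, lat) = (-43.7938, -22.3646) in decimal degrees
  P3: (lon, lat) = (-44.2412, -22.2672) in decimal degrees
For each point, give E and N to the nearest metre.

UTM zone 23S: λ₀ = -45°, k₀ = 0.9996.
P1 (-22.3447°, -44.1777°) → (584673.927, 7528787.768) m.
P2 (-22.3646°, -43.7938°) → (624190.774, 7526318.578) m.
P3 (-22.2672°, -44.2412°) → (578178.042, 7537401.096) m.

P1: E 584674 m, N 7528788 m; P2: E 624191 m, N 7526319 m; P3: E 578178 m, N 7537401 m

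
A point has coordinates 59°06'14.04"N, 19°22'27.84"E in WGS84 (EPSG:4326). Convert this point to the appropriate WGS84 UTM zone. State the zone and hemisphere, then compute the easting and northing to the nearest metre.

Longitude 19.3744° lies in the 6° band [18°, 24°), giving zone 34; latitude is north of the equator, so 34N.
Zone 34 central meridian λ₀ = 6×34 − 183 = 21°; Δλ = -1.6256°.
Transverse Mercator on WGS84 with k₀ = 0.9996 gives E = 406892.943 m, N = 6552754.947 m.

Zone 34N: E 406893 m, N 6552755 m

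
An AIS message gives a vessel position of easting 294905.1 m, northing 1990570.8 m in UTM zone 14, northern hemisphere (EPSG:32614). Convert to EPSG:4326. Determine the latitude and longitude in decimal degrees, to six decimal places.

Zone 14N: λ₀ = -99°, k₀ = 0.9996, false easting 500000 m.
Meridian distance M = (N − FN)/k₀ = 1991367.3 m.
Inverse transverse Mercator on WGS84 gives φ = 17.99379964°, λ = -100.93700010°.

lat 17.993800°, lon -100.937000°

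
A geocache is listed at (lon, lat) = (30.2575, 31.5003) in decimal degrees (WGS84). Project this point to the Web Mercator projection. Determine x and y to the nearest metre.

Web Mercator is spherical with R = a = 6378137 m.
x = R·λ = 6378137 × 0.528092998 = 3368249.493 m.
y = R·ln tan(π/4 + φ/2) = 6378137 × 0.579776586 = 3697894.498 m.

x 3368249 m, y 3697894 m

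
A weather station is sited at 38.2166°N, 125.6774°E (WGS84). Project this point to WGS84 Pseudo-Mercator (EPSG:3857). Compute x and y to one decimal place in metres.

x 13990344.2 m, y 4610069.5 m

Web Mercator is spherical with R = a = 6378137 m.
x = R·λ = 6378137 × 2.193484425 = 13990344.172 m.
y = R·ln tan(π/4 + φ/2) = 6378137 × 0.722792483 = 4610069.478 m.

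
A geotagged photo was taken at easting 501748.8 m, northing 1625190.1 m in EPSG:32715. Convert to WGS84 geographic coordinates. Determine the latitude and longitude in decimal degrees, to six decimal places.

Zone 15S: λ₀ = -93°, k₀ = 0.9996, false easting 500000 m, false northing 10000000 m.
Meridian distance M = (N − FN)/k₀ = -8378161.2 m.
Inverse transverse Mercator on WGS84 gives φ = -75.45889957°, λ = -92.93760153°.

lat -75.458900°, lon -92.937602°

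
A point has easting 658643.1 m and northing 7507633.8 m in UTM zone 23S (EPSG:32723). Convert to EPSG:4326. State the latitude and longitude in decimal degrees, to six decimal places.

lat -22.530500°, lon -43.457400°

Zone 23S: λ₀ = -45°, k₀ = 0.9996, false easting 500000 m, false northing 10000000 m.
Meridian distance M = (N − FN)/k₀ = -2493363.5 m.
Inverse transverse Mercator on WGS84 gives φ = -22.53049974°, λ = -43.45739989°.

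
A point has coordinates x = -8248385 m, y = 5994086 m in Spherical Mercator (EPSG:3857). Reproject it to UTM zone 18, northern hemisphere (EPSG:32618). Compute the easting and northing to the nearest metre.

Web Mercator inverse (R = 6378137 m) → φ = 47.31770088°, λ = -74.09650315°.
UTM 18N forward: E = 568280.420 m, N = 5240865.816 m.

E 568280 m, N 5240866 m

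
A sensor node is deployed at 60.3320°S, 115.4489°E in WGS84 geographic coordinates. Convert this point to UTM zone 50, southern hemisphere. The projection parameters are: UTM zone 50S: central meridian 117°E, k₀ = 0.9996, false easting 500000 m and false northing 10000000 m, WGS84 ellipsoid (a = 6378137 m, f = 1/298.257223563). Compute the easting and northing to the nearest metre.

E 414357 m, N 3310606 m

Zone 50 central meridian λ₀ = 6×50 − 183 = 117°; Δλ = -1.5511°.
Transverse Mercator on WGS84 with k₀ = 0.9996 gives E = 414356.890 m, N = 3310606.412 m.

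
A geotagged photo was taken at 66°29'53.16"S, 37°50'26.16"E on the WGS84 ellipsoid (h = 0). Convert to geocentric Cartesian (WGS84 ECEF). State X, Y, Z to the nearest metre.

X 2014309 m, Y 1564745 m, Z -5826318 m

WGS84: a = 6378137 m, e² = 0.006694380; N(φ) = a/√(1−e²sin²φ) = 6396167.001 m.
X = (N+h)·cosφ·cosλ = 2014308.622 m; Y = (N+h)·cosφ·sinλ = 1564745.335 m; Z = (N(1−e²)+h)·sinφ = -5826318.352 m.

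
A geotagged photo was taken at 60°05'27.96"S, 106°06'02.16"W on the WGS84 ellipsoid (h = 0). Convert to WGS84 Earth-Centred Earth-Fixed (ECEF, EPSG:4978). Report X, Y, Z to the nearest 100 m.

X -884200 m, Y -3063300 m, Z -5505500 m

WGS84: a = 6378137 m, e² = 0.006694380; N(φ) = a/√(1−e²sin²φ) = 6394238.766 m.
X = (N+h)·cosφ·cosλ = -884197.336 m; Y = (N+h)·cosφ·sinλ = -3063253.133 m; Z = (N(1−e²)+h)·sinφ = -5505545.009 m.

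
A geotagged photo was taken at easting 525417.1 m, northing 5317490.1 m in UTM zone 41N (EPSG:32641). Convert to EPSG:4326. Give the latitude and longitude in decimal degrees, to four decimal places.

Zone 41N: λ₀ = 63°, k₀ = 0.9996, false easting 500000 m.
Meridian distance M = (N − FN)/k₀ = 5319617.9 m.
Inverse transverse Mercator on WGS84 gives φ = 48.01020002°, λ = 63.34079973°.

lat 48.0102°, lon 63.3408°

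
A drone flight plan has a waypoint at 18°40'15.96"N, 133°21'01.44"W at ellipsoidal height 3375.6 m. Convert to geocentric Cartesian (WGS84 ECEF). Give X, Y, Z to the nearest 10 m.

X -4151520 m, Y -4397730 m, Z 2029970 m

WGS84: a = 6378137 m, e² = 0.006694380; N(φ) = a/√(1−e²sin²φ) = 6380326.095 m.
X = (N+h)·cosφ·cosλ = -4151520.753 m; Y = (N+h)·cosφ·sinλ = -4397729.844 m; Z = (N(1−e²)+h)·sinφ = 2029973.752 m.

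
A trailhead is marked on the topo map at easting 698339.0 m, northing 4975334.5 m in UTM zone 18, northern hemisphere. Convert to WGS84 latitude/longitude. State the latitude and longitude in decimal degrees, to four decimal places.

lat 44.9038°, lon -72.4877°

Zone 18N: λ₀ = -75°, k₀ = 0.9996, false easting 500000 m.
Meridian distance M = (N − FN)/k₀ = 4977325.4 m.
Inverse transverse Mercator on WGS84 gives φ = 44.90380018°, λ = -72.48770038°.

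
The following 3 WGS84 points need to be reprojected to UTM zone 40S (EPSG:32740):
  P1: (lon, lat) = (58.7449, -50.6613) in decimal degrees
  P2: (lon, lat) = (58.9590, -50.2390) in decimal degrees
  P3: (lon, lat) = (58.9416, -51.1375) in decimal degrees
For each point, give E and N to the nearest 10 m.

P1: E 623320 m, N 4386390 m; P2: E 639690 m, N 4432960 m; P3: E 635830 m, N 4333090 m

UTM zone 40S: λ₀ = 57°, k₀ = 0.9996.
P1 (-50.6613°, 58.7449°) → (623324.469, 4386386.156) m.
P2 (-50.2390°, 58.9590°) → (639693.647, 4432959.505) m.
P3 (-51.1375°, 58.9416°) → (635832.710, 4333092.029) m.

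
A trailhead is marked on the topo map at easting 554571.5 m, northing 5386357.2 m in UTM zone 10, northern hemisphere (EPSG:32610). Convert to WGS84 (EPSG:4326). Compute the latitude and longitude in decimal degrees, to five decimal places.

lat 48.62790°, lon -122.25940°

Zone 10N: λ₀ = -123°, k₀ = 0.9996, false easting 500000 m.
Meridian distance M = (N − FN)/k₀ = 5388512.6 m.
Inverse transverse Mercator on WGS84 gives φ = 48.62789990°, λ = -122.25940045°.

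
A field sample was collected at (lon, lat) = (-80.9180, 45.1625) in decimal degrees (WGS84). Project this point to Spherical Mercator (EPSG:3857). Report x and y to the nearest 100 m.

x -9007800 m, y 5647100 m

Web Mercator is spherical with R = a = 6378137 m.
x = R·λ = 6378137 × -1.412285524 = -9007750.556 m.
y = R·ln tan(π/4 + φ/2) = 6378137 × 0.885390227 = 5647140.166 m.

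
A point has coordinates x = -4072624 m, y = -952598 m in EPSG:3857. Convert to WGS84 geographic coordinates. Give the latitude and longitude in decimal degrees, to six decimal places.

lat -8.525696°, lon -36.585004°

R = 6378137 m. λ = x/R = -36.58500386°.
φ = 2·arctan(exp(y/R)) − 90° = 2·arctan(0.86126) − 90° = -8.52569566°.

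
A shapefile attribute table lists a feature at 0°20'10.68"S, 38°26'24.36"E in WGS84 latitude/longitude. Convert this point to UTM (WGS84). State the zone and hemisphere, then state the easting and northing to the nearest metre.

Zone 37S: E 437697 m, N 9962827 m

Longitude 38.4401° lies in the 6° band [36°, 42°), giving zone 37; latitude is south of the equator, so 37S.
Zone 37 central meridian λ₀ = 6×37 − 183 = 39°; Δλ = -0.5599°.
Transverse Mercator on WGS84 with k₀ = 0.9996 gives E = 437697.216 m, N = 9962826.954 m.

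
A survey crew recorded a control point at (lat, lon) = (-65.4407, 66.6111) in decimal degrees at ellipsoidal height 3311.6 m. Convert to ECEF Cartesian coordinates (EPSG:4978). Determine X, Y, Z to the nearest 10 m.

X 1055830 m, Y 2441180 m, Z -5781320 m

WGS84: a = 6378137 m, e² = 0.006694380; N(φ) = a/√(1−e²sin²φ) = 6395871.469 m.
X = (N+h)·cosφ·cosλ = 1055830.567 m; Y = (N+h)·cosφ·sinλ = 2441177.913 m; Z = (N(1−e²)+h)·sinφ = -5781316.252 m.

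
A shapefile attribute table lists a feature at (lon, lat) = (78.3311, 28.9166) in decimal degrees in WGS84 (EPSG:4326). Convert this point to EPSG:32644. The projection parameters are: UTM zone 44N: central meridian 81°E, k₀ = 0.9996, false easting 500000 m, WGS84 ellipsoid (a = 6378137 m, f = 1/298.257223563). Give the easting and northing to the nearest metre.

E 239790 m, N 3201677 m

Zone 44 central meridian λ₀ = 6×44 − 183 = 81°; Δλ = -2.6689°.
Transverse Mercator on WGS84 with k₀ = 0.9996 gives E = 239790.471 m, N = 3201677.458 m.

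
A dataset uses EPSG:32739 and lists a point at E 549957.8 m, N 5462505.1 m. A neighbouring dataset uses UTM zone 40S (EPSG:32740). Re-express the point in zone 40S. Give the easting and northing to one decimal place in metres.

E 45155.2 m, N 5448578.1 m

UTM 39S → geographic: φ = -40.98710030°, λ = 51.59390044°.
UTM 40S (λ₀ = 57°) forward: E = 45155.230 m, N = 5448578.144 m.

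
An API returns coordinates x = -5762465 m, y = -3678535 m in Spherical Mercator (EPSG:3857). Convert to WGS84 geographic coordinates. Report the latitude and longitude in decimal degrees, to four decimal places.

R = 6378137 m. λ = x/R = -51.76510384°.
φ = 2·arctan(exp(y/R)) − 90° = 2·arctan(0.56173) − 90° = -31.35190092°.

lat -31.3519°, lon -51.7651°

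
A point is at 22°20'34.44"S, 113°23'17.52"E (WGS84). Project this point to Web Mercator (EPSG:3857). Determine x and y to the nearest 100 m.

Web Mercator is spherical with R = a = 6378137 m.
x = R·λ = 6378137 × 1.978997423 = 12622316.686 m.
y = R·ln tan(π/4 + φ/2) = 6378137 × -0.400233575 = -2552744.574 m.

x 12622300 m, y -2552700 m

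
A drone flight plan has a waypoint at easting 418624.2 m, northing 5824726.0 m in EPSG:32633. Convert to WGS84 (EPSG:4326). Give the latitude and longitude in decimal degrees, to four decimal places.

lat 52.5665°, lon 13.7994°

Zone 33N: λ₀ = 15°, k₀ = 0.9996, false easting 500000 m.
Meridian distance M = (N − FN)/k₀ = 5827056.8 m.
Inverse transverse Mercator on WGS84 gives φ = 52.56649956°, λ = 13.79940059°.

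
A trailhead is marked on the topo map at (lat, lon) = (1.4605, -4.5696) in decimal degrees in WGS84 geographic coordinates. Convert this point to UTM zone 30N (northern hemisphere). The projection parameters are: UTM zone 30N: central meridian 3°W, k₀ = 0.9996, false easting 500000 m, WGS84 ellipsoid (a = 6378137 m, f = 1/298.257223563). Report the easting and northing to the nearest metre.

E 325377 m, N 161490 m

Zone 30 central meridian λ₀ = 6×30 − 183 = -3°; Δλ = -1.5696°.
Transverse Mercator on WGS84 with k₀ = 0.9996 gives E = 325377.217 m, N = 161490.458 m.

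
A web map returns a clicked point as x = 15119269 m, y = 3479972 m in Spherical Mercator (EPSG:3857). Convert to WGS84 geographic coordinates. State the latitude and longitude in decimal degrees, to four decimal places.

lat 29.8164°, lon 135.8187°

R = 6378137 m. λ = x/R = 135.81870427°.
φ = 2·arctan(exp(y/R)) − 90° = 2·arctan(1.72566) − 90° = 29.81640359°.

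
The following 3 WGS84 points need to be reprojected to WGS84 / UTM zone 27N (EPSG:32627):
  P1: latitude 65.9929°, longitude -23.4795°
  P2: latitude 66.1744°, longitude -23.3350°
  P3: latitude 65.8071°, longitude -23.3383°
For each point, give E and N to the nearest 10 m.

P1: E 387460 m, N 7321340 m; P2: E 394770 m, N 7341310 m; P3: E 393090 m, N 7300400 m

UTM zone 27N: λ₀ = -21°, k₀ = 0.9996.
P1 (65.9929°, -23.4795°) → (387456.223, 7321343.656) m.
P2 (66.1744°, -23.3350°) → (394766.208, 7341311.324) m.
P3 (65.8071°, -23.3383°) → (393091.290, 7300399.431) m.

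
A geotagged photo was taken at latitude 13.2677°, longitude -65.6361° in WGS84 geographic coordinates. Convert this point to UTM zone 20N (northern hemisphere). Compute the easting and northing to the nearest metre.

Zone 20 central meridian λ₀ = 6×20 − 183 = -63°; Δλ = -2.6361°.
Transverse Mercator on WGS84 with k₀ = 0.9996 gives E = 214356.441 m, N = 1468248.805 m.

E 214356 m, N 1468249 m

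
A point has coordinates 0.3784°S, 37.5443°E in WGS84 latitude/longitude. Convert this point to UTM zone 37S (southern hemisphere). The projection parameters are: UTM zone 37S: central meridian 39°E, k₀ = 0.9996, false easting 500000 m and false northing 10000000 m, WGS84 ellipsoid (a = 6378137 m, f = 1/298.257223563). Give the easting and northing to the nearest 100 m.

Zone 37 central meridian λ₀ = 6×37 − 183 = 39°; Δλ = -1.4557°.
Transverse Mercator on WGS84 with k₀ = 0.9996 gives E = 338003.000 m, N = 9958161.831 m.

E 338000 m, N 9958200 m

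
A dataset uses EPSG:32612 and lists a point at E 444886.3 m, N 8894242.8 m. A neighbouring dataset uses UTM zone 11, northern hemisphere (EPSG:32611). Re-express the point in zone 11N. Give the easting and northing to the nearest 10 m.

UTM 12N → geographic: φ = 80.10120006°, λ = -113.87290180°.
UTM 11N (λ₀ = -117°) forward: E = 559985.828 m, N = 8894494.336 m.

E 559990 m, N 8894490 m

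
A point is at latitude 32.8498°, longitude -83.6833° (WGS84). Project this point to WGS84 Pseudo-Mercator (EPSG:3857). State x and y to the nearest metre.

Web Mercator is spherical with R = a = 6378137 m.
x = R·λ = 6378137 × -1.460549114 = -9315582.344 m.
y = R·ln tan(π/4 + φ/2) = 6378137 × 0.607604439 = 3875384.354 m.

x -9315582 m, y 3875384 m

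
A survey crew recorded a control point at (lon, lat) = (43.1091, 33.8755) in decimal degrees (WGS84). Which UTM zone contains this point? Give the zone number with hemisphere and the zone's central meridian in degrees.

UTM zone = ⌊(λ + 180)/6⌋ + 1; 43.1091° ∈ [42°, 48°) → zone 38.
Hemisphere: N (φ ≥ 0).
Central meridian λ₀ = 6×38 − 183 = 45°.

Zone 38N, central meridian 45°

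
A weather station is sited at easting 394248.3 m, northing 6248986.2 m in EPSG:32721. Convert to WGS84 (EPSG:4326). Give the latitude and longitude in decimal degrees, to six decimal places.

Zone 21S: λ₀ = -57°, k₀ = 0.9996, false easting 500000 m, false northing 10000000 m.
Meridian distance M = (N − FN)/k₀ = -3752514.8 m.
Inverse transverse Mercator on WGS84 gives φ = -33.89419975°, λ = -58.14370048°.

lat -33.894200°, lon -58.143700°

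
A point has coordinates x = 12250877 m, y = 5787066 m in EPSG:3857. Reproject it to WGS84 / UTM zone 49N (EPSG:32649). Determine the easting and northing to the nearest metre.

E 426611 m, N 5099140 m

Web Mercator inverse (R = 6378137 m) → φ = 46.04189832°, λ = 110.05150053°.
UTM 49N forward: E = 426611.063 m, N = 5099139.996 m.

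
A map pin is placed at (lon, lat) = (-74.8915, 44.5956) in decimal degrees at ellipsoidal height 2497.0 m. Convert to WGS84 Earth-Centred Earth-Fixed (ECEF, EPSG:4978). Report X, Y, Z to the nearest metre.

WGS84: a = 6378137 m, e² = 0.006694380; N(φ) = a/√(1−e²sin²φ) = 6388686.858 m.
X = (N+h)·cosφ·cosλ = 1186216.706 m; Y = (N+h)·cosφ·sinλ = -4393722.820 m; Z = (N(1−e²)+h)·sinφ = 4457212.225 m.

X 1186217 m, Y -4393723 m, Z 4457212 m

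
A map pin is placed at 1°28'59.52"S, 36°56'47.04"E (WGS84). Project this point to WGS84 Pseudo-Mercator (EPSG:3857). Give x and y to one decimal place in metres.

x 4112854.4 m, y -165127.5 m

Web Mercator is spherical with R = a = 6378137 m.
x = R·λ = 6378137 × 0.644836327 = 4112854.435 m.
y = R·ln tan(π/4 + φ/2) = 6378137 × -0.025889615 = -165127.512 m.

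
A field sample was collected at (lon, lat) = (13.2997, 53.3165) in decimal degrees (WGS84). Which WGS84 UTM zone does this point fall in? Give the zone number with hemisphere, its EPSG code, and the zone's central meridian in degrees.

UTM zone = ⌊(λ + 180)/6⌋ + 1; 13.2997° ∈ [12°, 18°) → zone 33.
Hemisphere: N (φ ≥ 0).
Central meridian λ₀ = 6×33 − 183 = 15°.
EPSG code: 32633.

Zone 33N (EPSG:32633), central meridian 15°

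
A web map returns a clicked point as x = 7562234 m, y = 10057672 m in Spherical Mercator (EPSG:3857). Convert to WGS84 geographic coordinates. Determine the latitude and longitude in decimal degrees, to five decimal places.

lat 66.65220°, lon 67.93270°

R = 6378137 m. λ = x/R = 67.93270384°.
φ = 2·arctan(exp(y/R)) − 90° = 2·arctan(4.83992) − 90° = 66.65220155°.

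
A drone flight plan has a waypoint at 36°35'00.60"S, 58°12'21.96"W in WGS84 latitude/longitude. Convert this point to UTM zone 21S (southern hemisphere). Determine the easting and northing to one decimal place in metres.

Zone 21 central meridian λ₀ = 6×21 − 183 = -57°; Δλ = -1.2061°.
Transverse Mercator on WGS84 with k₀ = 0.9996 gives E = 392101.155 m, N = 5950652.804 m.

E 392101.2 m, N 5950652.8 m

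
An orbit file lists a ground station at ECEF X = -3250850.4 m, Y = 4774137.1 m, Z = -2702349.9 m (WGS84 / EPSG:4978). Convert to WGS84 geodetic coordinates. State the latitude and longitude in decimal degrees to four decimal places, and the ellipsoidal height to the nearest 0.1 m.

λ = atan2(Y, X) = 124.25210035°; p = √(X²+Y²) = 5775847.4 m.
Bowring's method on WGS84 (a = 6378137 m, b = 6356752.314 m) gives φ = -25.22150009°, h = 2482.529 m.

lat -25.2215°, lon 124.2521°, h 2482.5 m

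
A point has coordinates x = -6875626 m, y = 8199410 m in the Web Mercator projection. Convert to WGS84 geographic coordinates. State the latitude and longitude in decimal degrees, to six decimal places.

lat 59.087901°, lon -61.764799°

R = 6378137 m. λ = x/R = -61.76479924°.
φ = 2·arctan(exp(y/R)) − 90° = 2·arctan(3.61665) − 90° = 59.08790115°.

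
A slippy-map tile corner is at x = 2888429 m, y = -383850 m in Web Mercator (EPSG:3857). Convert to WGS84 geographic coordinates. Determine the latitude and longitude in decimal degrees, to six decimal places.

lat -3.446104°, lon 25.947199°

R = 6378137 m. λ = x/R = 25.94719918°.
φ = 2·arctan(exp(y/R)) − 90° = 2·arctan(0.94159) − 90° = -3.44610361°.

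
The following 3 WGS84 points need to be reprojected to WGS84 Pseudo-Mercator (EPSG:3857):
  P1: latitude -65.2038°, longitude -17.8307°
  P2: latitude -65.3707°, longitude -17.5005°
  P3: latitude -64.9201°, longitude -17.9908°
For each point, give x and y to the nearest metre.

P1: x -1984904 m, y -9662259 m; P2: x -1948147 m, y -9706700 m; P3: x -2002727 m, y -9587357 m

Web Mercator: x = R·λ, y = R·ln tan(π/4+φ/2), R = 6378137 m.
P1 (-65.2038°, -17.8307°) → (-1984904.444, -9662259.221) m.
P2 (-65.3707°, -17.5005°) → (-1948146.749, -9706699.926) m.
P3 (-64.9201°, -17.9908°) → (-2002726.695, -9587356.902) m.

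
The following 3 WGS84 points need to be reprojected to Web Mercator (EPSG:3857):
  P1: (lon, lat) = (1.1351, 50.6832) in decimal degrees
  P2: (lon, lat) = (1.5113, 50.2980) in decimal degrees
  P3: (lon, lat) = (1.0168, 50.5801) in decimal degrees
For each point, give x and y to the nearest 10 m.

Web Mercator: x = R·λ, y = R·ln tan(π/4+φ/2), R = 6378137 m.
P1 (50.6832°, 1.1351°) → (126358.754, 6565445.636) m.
P2 (50.2980°, 1.5113°) → (168237.146, 6498045.035) m.
P3 (50.5801°, 1.0168°) → (113189.658, 6547351.703) m.

P1: x 126360 m, y 6565450 m; P2: x 168240 m, y 6498050 m; P3: x 113190 m, y 6547350 m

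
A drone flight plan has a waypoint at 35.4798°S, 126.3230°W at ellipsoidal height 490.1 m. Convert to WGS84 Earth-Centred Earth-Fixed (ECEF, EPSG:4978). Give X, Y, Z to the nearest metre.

WGS84: a = 6378137 m, e² = 0.006694380; N(φ) = a/√(1−e²sin²φ) = 6385341.239 m.
X = (N+h)·cosφ·cosλ = -3080216.599 m; Y = (N+h)·cosφ·sinλ = -4189680.742 m; Z = (N(1−e²)+h)·sinφ = -3681627.630 m.

X -3080217 m, Y -4189681 m, Z -3681628 m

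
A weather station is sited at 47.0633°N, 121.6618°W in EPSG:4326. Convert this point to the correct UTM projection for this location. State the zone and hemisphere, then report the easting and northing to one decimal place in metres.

Zone 10N: E 601616.6 m, N 5213067.3 m

Longitude -121.6618° lies in the 6° band [-126°, -120°), giving zone 10; latitude is north of the equator, so 10N.
Zone 10 central meridian λ₀ = 6×10 − 183 = -123°; Δλ = +1.3382°.
Transverse Mercator on WGS84 with k₀ = 0.9996 gives E = 601616.555 m, N = 5213067.300 m.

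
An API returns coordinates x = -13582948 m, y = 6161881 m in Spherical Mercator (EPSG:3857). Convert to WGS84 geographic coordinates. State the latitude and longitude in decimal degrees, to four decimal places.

lat 48.3297°, lon -122.0177°

R = 6378137 m. λ = x/R = -122.01769792°.
φ = 2·arctan(exp(y/R)) − 90° = 2·arctan(2.62766) − 90° = 48.32969706°.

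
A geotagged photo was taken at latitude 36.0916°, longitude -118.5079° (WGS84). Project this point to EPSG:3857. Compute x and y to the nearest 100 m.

x -13192200 m, y 4313200 m

Web Mercator is spherical with R = a = 6378137 m.
x = R·λ = 6378137 × -2.068353045 = -13192239.083 m.
y = R·ln tan(π/4 + φ/2) = 6378137 × 0.676252756 = 4313232.722 m.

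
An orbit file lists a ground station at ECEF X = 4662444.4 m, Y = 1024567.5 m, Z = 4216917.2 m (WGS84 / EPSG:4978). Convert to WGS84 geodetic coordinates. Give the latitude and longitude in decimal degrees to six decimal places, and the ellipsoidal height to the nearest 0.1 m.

λ = atan2(Y, X) = 12.39370055°; p = √(X²+Y²) = 4773691.1 m.
Bowring's method on WGS84 (a = 6378137 m, b = 6356752.314 m) gives φ = 41.64729963°, h = 761.572 m.

lat 41.647300°, lon 12.393701°, h 761.6 m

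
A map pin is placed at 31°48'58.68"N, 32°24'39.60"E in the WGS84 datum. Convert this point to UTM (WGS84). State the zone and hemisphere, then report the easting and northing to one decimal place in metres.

Zone 36N: E 444254.7 m, N 3520225.3 m

Longitude 32.4110° lies in the 6° band [30°, 36°), giving zone 36; latitude is north of the equator, so 36N.
Zone 36 central meridian λ₀ = 6×36 − 183 = 33°; Δλ = -0.5890°.
Transverse Mercator on WGS84 with k₀ = 0.9996 gives E = 444254.727 m, N = 3520225.291 m.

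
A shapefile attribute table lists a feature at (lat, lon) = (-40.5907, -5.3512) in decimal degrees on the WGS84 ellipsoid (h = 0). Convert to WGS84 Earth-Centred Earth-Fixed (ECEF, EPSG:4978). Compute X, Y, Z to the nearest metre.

X 4829149 m, Y -452339 m, Z -4128013 m

WGS84: a = 6378137 m, e² = 0.006694380; N(φ) = a/√(1−e²sin²φ) = 6387194.215 m.
X = (N+h)·cosφ·cosλ = 4829149.191 m; Y = (N+h)·cosφ·sinλ = -452339.494 m; Z = (N(1−e²)+h)·sinφ = -4128013.360 m.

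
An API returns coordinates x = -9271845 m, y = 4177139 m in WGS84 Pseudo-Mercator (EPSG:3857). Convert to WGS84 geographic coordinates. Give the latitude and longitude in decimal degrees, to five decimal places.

R = 6378137 m. λ = x/R = -83.29040075°.
φ = 2·arctan(exp(y/R)) − 90° = 2·arctan(1.92498) − 90° = 35.09750065°.

lat 35.09750°, lon -83.29040°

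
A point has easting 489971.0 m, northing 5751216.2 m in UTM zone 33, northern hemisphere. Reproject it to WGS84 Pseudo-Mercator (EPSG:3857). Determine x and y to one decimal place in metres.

x 1653561.9 m, y 6784157.3 m

Unproject from UTM 33N (λ₀ = 15°) → φ = 51.91159973°, λ = 14.85419928°.
Web Mercator (R = 6378137 m): x = 1653561.900 m, y = 6784157.307 m.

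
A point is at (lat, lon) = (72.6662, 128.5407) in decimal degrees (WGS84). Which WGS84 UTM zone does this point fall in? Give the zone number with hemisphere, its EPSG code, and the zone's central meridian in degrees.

Zone 52N (EPSG:32652), central meridian 129°

UTM zone = ⌊(λ + 180)/6⌋ + 1; 128.5407° ∈ [126°, 132°) → zone 52.
Hemisphere: N (φ ≥ 0).
Central meridian λ₀ = 6×52 − 183 = 129°.
EPSG code: 32652.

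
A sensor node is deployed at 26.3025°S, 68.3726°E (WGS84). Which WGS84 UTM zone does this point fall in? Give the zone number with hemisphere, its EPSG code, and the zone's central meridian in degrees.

UTM zone = ⌊(λ + 180)/6⌋ + 1; 68.3726° ∈ [66°, 72°) → zone 42.
Hemisphere: S (φ < 0).
Central meridian λ₀ = 6×42 − 183 = 69°.
EPSG code: 32742.

Zone 42S (EPSG:32742), central meridian 69°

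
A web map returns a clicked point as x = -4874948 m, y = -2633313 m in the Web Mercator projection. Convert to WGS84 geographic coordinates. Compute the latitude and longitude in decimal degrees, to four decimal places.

lat -23.0107°, lon -43.7924°

R = 6378137 m. λ = x/R = -43.79240298°.
φ = 2·arctan(exp(y/R)) − 90° = 2·arctan(0.66175) − 90° = -23.01070270°.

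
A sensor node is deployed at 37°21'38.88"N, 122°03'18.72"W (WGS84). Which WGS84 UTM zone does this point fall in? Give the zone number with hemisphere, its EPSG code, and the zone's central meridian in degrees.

Zone 10N (EPSG:32610), central meridian -123°

UTM zone = ⌊(λ + 180)/6⌋ + 1; -122.0552° ∈ [-126°, -120°) → zone 10.
Hemisphere: N (φ ≥ 0).
Central meridian λ₀ = 6×10 − 183 = -123°.
EPSG code: 32610.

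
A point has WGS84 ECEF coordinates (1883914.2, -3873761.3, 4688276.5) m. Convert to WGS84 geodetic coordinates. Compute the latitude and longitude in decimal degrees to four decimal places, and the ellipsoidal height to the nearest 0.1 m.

lat 47.6150°, lon -64.0651°, h 203.3 m

λ = atan2(Y, X) = -64.06510022°; p = √(X²+Y²) = 4307570.0 m.
Bowring's method on WGS84 (a = 6378137 m, b = 6356752.314 m) gives φ = 47.61500052°, h = 203.288 m.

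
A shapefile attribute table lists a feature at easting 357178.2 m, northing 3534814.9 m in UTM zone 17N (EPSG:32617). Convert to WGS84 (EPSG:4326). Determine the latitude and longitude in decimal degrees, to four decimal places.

lat 31.9403°, lon -82.5110°

Zone 17N: λ₀ = -81°, k₀ = 0.9996, false easting 500000 m.
Meridian distance M = (N − FN)/k₀ = 3536229.4 m.
Inverse transverse Mercator on WGS84 gives φ = 31.94030023°, λ = -82.51100032°.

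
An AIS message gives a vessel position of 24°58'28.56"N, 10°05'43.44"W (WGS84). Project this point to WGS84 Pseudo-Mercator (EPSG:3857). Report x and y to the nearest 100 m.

x -1123800 m, y 2872600 m

Web Mercator is spherical with R = a = 6378137 m.
x = R·λ = 6378137 × -0.176197969 = -1123814.787 m.
y = R·ln tan(π/4 + φ/2) = 6378137 × 0.450386238 = 2872625.129 m.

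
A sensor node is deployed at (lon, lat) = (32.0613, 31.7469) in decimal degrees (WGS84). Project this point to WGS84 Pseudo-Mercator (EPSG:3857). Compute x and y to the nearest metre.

Web Mercator is spherical with R = a = 6378137 m.
x = R·λ = 6378137 × 0.559575247 = 3569047.590 m.
y = R·ln tan(π/4 + φ/2) = 6378137 × 0.584831116 = 3730132.981 m.

x 3569048 m, y 3730133 m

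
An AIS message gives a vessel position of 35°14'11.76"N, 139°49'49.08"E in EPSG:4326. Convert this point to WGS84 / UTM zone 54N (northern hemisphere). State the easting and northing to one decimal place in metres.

E 393568.6 m, N 3899908.5 m

Zone 54 central meridian λ₀ = 6×54 − 183 = 141°; Δλ = -1.1697°.
Transverse Mercator on WGS84 with k₀ = 0.9996 gives E = 393568.596 m, N = 3899908.475 m.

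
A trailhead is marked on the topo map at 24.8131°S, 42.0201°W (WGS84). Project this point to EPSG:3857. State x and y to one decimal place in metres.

Web Mercator is spherical with R = a = 6378137 m.
x = R·λ = 6378137 × -0.733389097 = -4677656.135 m.
y = R·ln tan(π/4 + φ/2) = 6378137 × -0.447278817 = -2852805.572 m.

x -4677656.1 m, y -2852805.6 m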